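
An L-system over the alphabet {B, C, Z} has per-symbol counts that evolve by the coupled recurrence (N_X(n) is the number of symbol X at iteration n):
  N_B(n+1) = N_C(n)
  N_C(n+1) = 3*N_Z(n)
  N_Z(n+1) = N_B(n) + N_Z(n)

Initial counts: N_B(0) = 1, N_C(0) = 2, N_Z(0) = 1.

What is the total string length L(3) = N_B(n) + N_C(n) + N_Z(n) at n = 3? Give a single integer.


Step 0: N_B=1, N_C=2, N_Z=1, L=4
Step 1: N_B=2, N_C=3, N_Z=2, L=7
Step 2: N_B=3, N_C=6, N_Z=4, L=13
Step 3: N_B=6, N_C=12, N_Z=7, L=25

Answer: 25


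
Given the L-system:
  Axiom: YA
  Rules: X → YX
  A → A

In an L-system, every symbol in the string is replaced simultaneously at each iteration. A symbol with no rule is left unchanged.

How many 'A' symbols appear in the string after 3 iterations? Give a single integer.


Answer: 1

Derivation:
Step 0: YA  (1 'A')
Step 1: YA  (1 'A')
Step 2: YA  (1 'A')
Step 3: YA  (1 'A')


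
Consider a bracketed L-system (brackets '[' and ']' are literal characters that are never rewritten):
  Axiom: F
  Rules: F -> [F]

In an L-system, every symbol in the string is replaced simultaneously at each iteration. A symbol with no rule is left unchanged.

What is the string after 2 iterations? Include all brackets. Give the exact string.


Answer: [[F]]

Derivation:
Step 0: F
Step 1: [F]
Step 2: [[F]]


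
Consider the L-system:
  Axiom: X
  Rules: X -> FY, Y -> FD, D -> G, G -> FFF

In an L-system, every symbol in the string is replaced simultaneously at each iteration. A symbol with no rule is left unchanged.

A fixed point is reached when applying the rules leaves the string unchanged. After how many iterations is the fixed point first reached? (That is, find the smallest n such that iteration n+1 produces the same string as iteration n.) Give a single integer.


Step 0: X
Step 1: FY
Step 2: FFD
Step 3: FFG
Step 4: FFFFF
Step 5: FFFFF  (unchanged — fixed point at step 4)

Answer: 4


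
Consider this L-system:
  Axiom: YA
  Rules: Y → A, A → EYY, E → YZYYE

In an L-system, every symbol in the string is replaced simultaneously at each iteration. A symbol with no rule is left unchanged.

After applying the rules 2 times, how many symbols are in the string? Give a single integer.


Step 0: length = 2
Step 1: length = 4
Step 2: length = 10

Answer: 10


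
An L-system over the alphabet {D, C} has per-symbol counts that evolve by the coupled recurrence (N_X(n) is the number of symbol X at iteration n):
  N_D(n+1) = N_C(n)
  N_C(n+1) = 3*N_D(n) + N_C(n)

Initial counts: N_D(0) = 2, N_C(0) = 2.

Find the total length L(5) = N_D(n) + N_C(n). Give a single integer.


Step 0: N_D=2, N_C=2, L=4
Step 1: N_D=2, N_C=8, L=10
Step 2: N_D=8, N_C=14, L=22
Step 3: N_D=14, N_C=38, L=52
Step 4: N_D=38, N_C=80, L=118
Step 5: N_D=80, N_C=194, L=274

Answer: 274


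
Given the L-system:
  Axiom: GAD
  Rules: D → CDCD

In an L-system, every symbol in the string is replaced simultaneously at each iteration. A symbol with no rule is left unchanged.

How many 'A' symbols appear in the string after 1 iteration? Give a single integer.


Step 0: GAD  (1 'A')
Step 1: GACDCD  (1 'A')

Answer: 1


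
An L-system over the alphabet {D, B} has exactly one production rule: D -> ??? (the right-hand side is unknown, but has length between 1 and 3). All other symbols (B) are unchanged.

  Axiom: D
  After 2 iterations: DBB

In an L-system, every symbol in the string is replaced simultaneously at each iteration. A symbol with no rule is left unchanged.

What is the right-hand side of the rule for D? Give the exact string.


Trying D -> DB:
  Step 0: D
  Step 1: DB
  Step 2: DBB
Matches the given result.

Answer: DB


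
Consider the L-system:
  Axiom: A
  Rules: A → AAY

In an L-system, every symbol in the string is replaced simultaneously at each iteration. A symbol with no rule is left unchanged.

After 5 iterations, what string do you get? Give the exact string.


Step 0: A
Step 1: AAY
Step 2: AAYAAYY
Step 3: AAYAAYYAAYAAYYY
Step 4: AAYAAYYAAYAAYYYAAYAAYYAAYAAYYYY
Step 5: AAYAAYYAAYAAYYYAAYAAYYAAYAAYYYYAAYAAYYAAYAAYYYAAYAAYYAAYAAYYYYY

Answer: AAYAAYYAAYAAYYYAAYAAYYAAYAAYYYYAAYAAYYAAYAAYYYAAYAAYYAAYAAYYYYY


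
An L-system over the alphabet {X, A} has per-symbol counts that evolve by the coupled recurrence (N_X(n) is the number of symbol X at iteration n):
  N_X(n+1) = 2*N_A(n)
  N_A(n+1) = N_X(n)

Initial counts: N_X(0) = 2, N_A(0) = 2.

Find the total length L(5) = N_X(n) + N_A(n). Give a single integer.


Answer: 24

Derivation:
Step 0: N_X=2, N_A=2, L=4
Step 1: N_X=4, N_A=2, L=6
Step 2: N_X=4, N_A=4, L=8
Step 3: N_X=8, N_A=4, L=12
Step 4: N_X=8, N_A=8, L=16
Step 5: N_X=16, N_A=8, L=24


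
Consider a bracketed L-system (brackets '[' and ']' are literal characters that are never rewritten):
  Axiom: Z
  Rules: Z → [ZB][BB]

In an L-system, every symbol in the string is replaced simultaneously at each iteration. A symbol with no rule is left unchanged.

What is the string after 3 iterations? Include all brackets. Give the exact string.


Answer: [[[ZB][BB]B][BB]B][BB]

Derivation:
Step 0: Z
Step 1: [ZB][BB]
Step 2: [[ZB][BB]B][BB]
Step 3: [[[ZB][BB]B][BB]B][BB]


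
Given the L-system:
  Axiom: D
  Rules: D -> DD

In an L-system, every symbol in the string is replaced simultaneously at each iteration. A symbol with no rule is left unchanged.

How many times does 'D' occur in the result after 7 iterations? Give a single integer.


Step 0: D  (1 'D')
Step 1: DD  (2 'D')
Step 2: DDDD  (4 'D')
Step 3: DDDDDDDD  (8 'D')
Step 4: DDDDDDDDDDDDDDDD  (16 'D')
Step 5: DDDDDDDDDDDDDDDDDDDDDDDDDDDDDDDD  (32 'D')
Step 6: DDDDDDDDDDDDDDDDDDDDDDDDDDDDDDDDDDDDDDDDDDDDDDDDDDDDDDDDDDDDDDDD  (64 'D')
Step 7: DDDDDDDDDDDDDDDDDDDDDDDDDDDDDDDDDDDDDDDDDDDDDDDDDDDDDDDDDDDDDDDDDDDDDDDDDDDDDDDDDDDDDDDDDDDDDDDDDDDDDDDDDDDDDDDDDDDDDDDDDDDDDDDD  (128 'D')

Answer: 128


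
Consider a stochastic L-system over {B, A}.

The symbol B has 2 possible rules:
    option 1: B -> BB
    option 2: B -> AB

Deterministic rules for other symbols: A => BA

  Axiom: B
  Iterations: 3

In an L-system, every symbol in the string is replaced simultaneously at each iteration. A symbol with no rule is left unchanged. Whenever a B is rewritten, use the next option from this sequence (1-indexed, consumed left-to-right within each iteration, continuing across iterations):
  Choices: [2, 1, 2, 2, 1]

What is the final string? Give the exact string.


Step 0: B
Step 1: AB  (used choices [2])
Step 2: BABB  (used choices [1])
Step 3: ABBAABBB  (used choices [2, 2, 1])

Answer: ABBAABBB


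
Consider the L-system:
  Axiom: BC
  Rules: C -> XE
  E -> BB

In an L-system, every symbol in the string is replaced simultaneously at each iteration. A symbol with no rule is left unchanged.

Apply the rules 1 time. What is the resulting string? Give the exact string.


Step 0: BC
Step 1: BXE

Answer: BXE


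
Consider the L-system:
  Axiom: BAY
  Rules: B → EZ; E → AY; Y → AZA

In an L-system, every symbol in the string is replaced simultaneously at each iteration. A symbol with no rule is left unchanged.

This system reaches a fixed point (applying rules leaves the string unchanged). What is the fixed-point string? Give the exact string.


Answer: AAZAZAAZA

Derivation:
Step 0: BAY
Step 1: EZAAZA
Step 2: AYZAAZA
Step 3: AAZAZAAZA
Step 4: AAZAZAAZA  (unchanged — fixed point at step 3)


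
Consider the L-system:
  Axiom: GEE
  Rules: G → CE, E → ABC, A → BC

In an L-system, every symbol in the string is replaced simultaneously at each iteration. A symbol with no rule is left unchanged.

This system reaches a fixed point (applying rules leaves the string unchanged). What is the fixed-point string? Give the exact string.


Answer: CBCBCBCBCBCBC

Derivation:
Step 0: GEE
Step 1: CEABCABC
Step 2: CABCBCBCBCBC
Step 3: CBCBCBCBCBCBC
Step 4: CBCBCBCBCBCBC  (unchanged — fixed point at step 3)


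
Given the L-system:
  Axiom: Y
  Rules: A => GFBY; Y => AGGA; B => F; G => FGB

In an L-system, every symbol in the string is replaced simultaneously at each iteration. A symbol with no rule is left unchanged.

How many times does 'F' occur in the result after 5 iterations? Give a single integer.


Step 0: Y  (0 'F')
Step 1: AGGA  (0 'F')
Step 2: GFBYFGBFGBGFBY  (4 'F')
Step 3: FGBFFAGGAFFGBFFFGBFFGBFFAGGA  (12 'F')
Step 4: FFGBFFFGFBYFGBFGBGFBYFFFGBFFFFFGBFFFFGBFFFGFBYFGBFGBGFBY  (28 'F')
Step 5: FFFGBFFFFFGBFFAGGAFFGBFFFGBFFGBFFAGGAFFFFGBFFFFFFFGBFFFFFFGBFFFFFGBFFAGGAFFGBFFFGBFFGBFFAGGA  (52 'F')

Answer: 52


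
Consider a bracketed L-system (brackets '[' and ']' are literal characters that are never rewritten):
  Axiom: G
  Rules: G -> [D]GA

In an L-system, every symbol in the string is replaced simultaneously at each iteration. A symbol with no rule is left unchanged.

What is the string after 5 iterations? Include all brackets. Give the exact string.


Step 0: G
Step 1: [D]GA
Step 2: [D][D]GAA
Step 3: [D][D][D]GAAA
Step 4: [D][D][D][D]GAAAA
Step 5: [D][D][D][D][D]GAAAAA

Answer: [D][D][D][D][D]GAAAAA


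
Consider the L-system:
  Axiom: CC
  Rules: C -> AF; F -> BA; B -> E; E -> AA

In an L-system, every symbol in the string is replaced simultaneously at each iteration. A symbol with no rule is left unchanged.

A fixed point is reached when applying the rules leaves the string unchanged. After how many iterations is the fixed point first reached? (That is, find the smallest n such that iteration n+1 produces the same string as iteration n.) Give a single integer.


Step 0: CC
Step 1: AFAF
Step 2: ABAABA
Step 3: AEAAEA
Step 4: AAAAAAAA
Step 5: AAAAAAAA  (unchanged — fixed point at step 4)

Answer: 4


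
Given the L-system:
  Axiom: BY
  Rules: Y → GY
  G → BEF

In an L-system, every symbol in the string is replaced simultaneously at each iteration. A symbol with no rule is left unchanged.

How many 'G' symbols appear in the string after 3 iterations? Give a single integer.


Step 0: BY  (0 'G')
Step 1: BGY  (1 'G')
Step 2: BBEFGY  (1 'G')
Step 3: BBEFBEFGY  (1 'G')

Answer: 1


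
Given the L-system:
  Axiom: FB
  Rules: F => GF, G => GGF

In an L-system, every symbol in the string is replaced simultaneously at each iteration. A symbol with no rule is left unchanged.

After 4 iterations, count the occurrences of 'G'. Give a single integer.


Answer: 21

Derivation:
Step 0: FB  (0 'G')
Step 1: GFB  (1 'G')
Step 2: GGFGFB  (3 'G')
Step 3: GGFGGFGFGGFGFB  (8 'G')
Step 4: GGFGGFGFGGFGGFGFGGFGFGGFGGFGFGGFGFB  (21 'G')


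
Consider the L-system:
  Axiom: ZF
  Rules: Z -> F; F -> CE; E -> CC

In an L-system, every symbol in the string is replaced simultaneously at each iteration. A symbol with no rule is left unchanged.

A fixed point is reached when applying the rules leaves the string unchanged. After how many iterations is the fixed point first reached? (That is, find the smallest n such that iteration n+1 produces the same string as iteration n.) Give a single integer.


Step 0: ZF
Step 1: FCE
Step 2: CECCC
Step 3: CCCCCC
Step 4: CCCCCC  (unchanged — fixed point at step 3)

Answer: 3


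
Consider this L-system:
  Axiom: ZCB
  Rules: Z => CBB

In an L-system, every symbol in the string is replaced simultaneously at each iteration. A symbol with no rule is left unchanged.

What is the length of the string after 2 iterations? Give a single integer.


Answer: 5

Derivation:
Step 0: length = 3
Step 1: length = 5
Step 2: length = 5


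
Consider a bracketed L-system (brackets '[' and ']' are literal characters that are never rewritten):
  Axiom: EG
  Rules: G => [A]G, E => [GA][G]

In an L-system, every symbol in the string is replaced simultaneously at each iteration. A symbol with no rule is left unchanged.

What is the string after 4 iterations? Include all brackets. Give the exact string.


Answer: [[A][A][A]GA][[A][A][A]G][A][A][A][A]G

Derivation:
Step 0: EG
Step 1: [GA][G][A]G
Step 2: [[A]GA][[A]G][A][A]G
Step 3: [[A][A]GA][[A][A]G][A][A][A]G
Step 4: [[A][A][A]GA][[A][A][A]G][A][A][A][A]G


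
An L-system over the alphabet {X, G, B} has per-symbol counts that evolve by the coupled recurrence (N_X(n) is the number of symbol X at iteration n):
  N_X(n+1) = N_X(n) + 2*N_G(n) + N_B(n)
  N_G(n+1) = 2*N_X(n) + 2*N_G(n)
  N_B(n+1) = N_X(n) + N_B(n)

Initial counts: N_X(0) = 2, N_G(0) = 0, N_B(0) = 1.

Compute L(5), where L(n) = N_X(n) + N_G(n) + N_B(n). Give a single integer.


Answer: 1688

Derivation:
Step 0: N_X=2, N_G=0, N_B=1, L=3
Step 1: N_X=3, N_G=4, N_B=3, L=10
Step 2: N_X=14, N_G=14, N_B=6, L=34
Step 3: N_X=48, N_G=56, N_B=20, L=124
Step 4: N_X=180, N_G=208, N_B=68, L=456
Step 5: N_X=664, N_G=776, N_B=248, L=1688


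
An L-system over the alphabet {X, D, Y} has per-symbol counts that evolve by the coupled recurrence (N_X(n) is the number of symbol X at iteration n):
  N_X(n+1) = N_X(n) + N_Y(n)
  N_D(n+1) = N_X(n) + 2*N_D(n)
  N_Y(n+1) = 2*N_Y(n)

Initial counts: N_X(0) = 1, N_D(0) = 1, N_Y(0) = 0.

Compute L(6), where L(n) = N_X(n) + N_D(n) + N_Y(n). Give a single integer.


Answer: 128

Derivation:
Step 0: N_X=1, N_D=1, N_Y=0, L=2
Step 1: N_X=1, N_D=3, N_Y=0, L=4
Step 2: N_X=1, N_D=7, N_Y=0, L=8
Step 3: N_X=1, N_D=15, N_Y=0, L=16
Step 4: N_X=1, N_D=31, N_Y=0, L=32
Step 5: N_X=1, N_D=63, N_Y=0, L=64
Step 6: N_X=1, N_D=127, N_Y=0, L=128


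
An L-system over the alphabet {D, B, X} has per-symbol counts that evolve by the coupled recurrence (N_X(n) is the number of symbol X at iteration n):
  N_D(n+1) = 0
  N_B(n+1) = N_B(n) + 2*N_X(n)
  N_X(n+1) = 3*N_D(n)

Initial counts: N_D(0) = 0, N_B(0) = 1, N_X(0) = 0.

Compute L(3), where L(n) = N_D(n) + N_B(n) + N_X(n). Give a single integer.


Step 0: N_D=0, N_B=1, N_X=0, L=1
Step 1: N_D=0, N_B=1, N_X=0, L=1
Step 2: N_D=0, N_B=1, N_X=0, L=1
Step 3: N_D=0, N_B=1, N_X=0, L=1

Answer: 1


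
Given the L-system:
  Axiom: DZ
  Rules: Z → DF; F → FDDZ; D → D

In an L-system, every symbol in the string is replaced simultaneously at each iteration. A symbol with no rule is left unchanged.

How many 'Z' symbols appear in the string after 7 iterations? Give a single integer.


Answer: 8

Derivation:
Step 0: DZ  (1 'Z')
Step 1: DDF  (0 'Z')
Step 2: DDFDDZ  (1 'Z')
Step 3: DDFDDZDDDF  (1 'Z')
Step 4: DDFDDZDDDFDDDFDDZ  (2 'Z')
Step 5: DDFDDZDDDFDDDFDDZDDDFDDZDDDF  (3 'Z')
Step 6: DDFDDZDDDFDDDFDDZDDDFDDZDDDFDDDFDDZDDDFDDDFDDZ  (5 'Z')
Step 7: DDFDDZDDDFDDDFDDZDDDFDDZDDDFDDDFDDZDDDFDDDFDDZDDDFDDZDDDFDDDFDDZDDDFDDZDDDF  (8 'Z')


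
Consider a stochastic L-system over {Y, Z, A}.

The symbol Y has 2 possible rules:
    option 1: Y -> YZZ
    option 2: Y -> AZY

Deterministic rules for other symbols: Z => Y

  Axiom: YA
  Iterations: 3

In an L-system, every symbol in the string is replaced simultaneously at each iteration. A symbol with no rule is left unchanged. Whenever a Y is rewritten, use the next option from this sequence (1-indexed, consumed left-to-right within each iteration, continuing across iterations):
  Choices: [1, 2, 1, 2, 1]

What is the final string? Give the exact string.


Step 0: YA
Step 1: YZZA  (used choices [1])
Step 2: AZYYYA  (used choices [2])
Step 3: AYYZZAZYYZZA  (used choices [1, 2, 1])

Answer: AYYZZAZYYZZA


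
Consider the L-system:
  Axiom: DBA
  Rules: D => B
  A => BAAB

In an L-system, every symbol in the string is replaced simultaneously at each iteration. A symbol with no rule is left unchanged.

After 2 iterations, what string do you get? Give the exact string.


Answer: BBBBAABBAABB

Derivation:
Step 0: DBA
Step 1: BBBAAB
Step 2: BBBBAABBAABB


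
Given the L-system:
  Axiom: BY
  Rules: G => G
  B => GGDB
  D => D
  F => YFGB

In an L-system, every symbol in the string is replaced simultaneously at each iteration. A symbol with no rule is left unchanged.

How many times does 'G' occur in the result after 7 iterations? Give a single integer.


Answer: 14

Derivation:
Step 0: BY  (0 'G')
Step 1: GGDBY  (2 'G')
Step 2: GGDGGDBY  (4 'G')
Step 3: GGDGGDGGDBY  (6 'G')
Step 4: GGDGGDGGDGGDBY  (8 'G')
Step 5: GGDGGDGGDGGDGGDBY  (10 'G')
Step 6: GGDGGDGGDGGDGGDGGDBY  (12 'G')
Step 7: GGDGGDGGDGGDGGDGGDGGDBY  (14 'G')


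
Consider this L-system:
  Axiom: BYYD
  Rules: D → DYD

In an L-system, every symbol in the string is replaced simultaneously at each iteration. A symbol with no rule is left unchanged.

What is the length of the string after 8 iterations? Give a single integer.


Step 0: length = 4
Step 1: length = 6
Step 2: length = 10
Step 3: length = 18
Step 4: length = 34
Step 5: length = 66
Step 6: length = 130
Step 7: length = 258
Step 8: length = 514

Answer: 514


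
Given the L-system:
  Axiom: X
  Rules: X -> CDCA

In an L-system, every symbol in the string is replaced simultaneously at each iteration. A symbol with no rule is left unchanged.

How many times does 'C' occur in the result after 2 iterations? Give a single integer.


Step 0: X  (0 'C')
Step 1: CDCA  (2 'C')
Step 2: CDCA  (2 'C')

Answer: 2


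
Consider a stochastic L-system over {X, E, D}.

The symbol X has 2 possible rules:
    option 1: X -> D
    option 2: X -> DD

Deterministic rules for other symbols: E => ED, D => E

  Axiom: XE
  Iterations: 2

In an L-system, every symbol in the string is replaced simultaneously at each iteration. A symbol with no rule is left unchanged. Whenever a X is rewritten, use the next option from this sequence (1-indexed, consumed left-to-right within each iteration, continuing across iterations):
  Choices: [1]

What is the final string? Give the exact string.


Step 0: XE
Step 1: DED  (used choices [1])
Step 2: EEDE  (used choices [])

Answer: EEDE


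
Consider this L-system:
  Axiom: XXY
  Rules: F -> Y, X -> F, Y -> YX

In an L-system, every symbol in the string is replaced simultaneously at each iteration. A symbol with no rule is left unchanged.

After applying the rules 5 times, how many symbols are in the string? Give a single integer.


Answer: 17

Derivation:
Step 0: length = 3
Step 1: length = 4
Step 2: length = 5
Step 3: length = 8
Step 4: length = 12
Step 5: length = 17


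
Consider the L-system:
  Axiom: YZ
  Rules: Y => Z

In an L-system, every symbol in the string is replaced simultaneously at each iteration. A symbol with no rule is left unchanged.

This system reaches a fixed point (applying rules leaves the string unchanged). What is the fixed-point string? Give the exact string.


Answer: ZZ

Derivation:
Step 0: YZ
Step 1: ZZ
Step 2: ZZ  (unchanged — fixed point at step 1)


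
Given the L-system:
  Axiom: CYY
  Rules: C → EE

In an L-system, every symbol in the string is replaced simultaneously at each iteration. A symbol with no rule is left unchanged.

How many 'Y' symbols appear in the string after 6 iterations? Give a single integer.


Step 0: CYY  (2 'Y')
Step 1: EEYY  (2 'Y')
Step 2: EEYY  (2 'Y')
Step 3: EEYY  (2 'Y')
Step 4: EEYY  (2 'Y')
Step 5: EEYY  (2 'Y')
Step 6: EEYY  (2 'Y')

Answer: 2


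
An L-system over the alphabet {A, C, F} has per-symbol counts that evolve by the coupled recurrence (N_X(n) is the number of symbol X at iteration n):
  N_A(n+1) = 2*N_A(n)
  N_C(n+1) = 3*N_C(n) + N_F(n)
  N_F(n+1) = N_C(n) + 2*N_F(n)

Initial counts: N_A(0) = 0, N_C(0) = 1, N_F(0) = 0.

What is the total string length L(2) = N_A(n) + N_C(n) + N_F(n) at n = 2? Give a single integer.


Step 0: N_A=0, N_C=1, N_F=0, L=1
Step 1: N_A=0, N_C=3, N_F=1, L=4
Step 2: N_A=0, N_C=10, N_F=5, L=15

Answer: 15


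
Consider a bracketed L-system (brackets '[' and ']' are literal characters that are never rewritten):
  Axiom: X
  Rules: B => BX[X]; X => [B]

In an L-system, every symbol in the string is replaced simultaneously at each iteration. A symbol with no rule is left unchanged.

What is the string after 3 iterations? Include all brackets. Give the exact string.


Answer: [BX[X][B][[B]]]

Derivation:
Step 0: X
Step 1: [B]
Step 2: [BX[X]]
Step 3: [BX[X][B][[B]]]


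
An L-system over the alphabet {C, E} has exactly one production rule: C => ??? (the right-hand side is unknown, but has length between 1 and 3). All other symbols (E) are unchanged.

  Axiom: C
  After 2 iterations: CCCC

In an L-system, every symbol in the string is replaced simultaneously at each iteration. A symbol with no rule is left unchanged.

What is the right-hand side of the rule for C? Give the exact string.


Trying C => CC:
  Step 0: C
  Step 1: CC
  Step 2: CCCC
Matches the given result.

Answer: CC


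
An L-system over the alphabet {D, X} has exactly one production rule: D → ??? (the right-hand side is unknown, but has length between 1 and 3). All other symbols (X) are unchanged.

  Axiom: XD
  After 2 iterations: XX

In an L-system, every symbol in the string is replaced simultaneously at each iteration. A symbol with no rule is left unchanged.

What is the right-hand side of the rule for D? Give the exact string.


Trying D → X:
  Step 0: XD
  Step 1: XX
  Step 2: XX
Matches the given result.

Answer: X


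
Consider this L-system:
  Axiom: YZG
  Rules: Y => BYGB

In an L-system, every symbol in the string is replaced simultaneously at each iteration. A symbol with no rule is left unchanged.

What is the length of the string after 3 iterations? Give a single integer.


Step 0: length = 3
Step 1: length = 6
Step 2: length = 9
Step 3: length = 12

Answer: 12


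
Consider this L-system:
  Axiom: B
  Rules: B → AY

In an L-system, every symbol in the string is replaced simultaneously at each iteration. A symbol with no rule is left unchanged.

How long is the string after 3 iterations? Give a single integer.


Answer: 2

Derivation:
Step 0: length = 1
Step 1: length = 2
Step 2: length = 2
Step 3: length = 2


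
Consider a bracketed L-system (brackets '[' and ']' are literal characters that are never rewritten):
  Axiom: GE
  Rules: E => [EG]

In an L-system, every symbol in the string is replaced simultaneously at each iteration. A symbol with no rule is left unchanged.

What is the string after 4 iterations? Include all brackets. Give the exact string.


Answer: G[[[[EG]G]G]G]

Derivation:
Step 0: GE
Step 1: G[EG]
Step 2: G[[EG]G]
Step 3: G[[[EG]G]G]
Step 4: G[[[[EG]G]G]G]


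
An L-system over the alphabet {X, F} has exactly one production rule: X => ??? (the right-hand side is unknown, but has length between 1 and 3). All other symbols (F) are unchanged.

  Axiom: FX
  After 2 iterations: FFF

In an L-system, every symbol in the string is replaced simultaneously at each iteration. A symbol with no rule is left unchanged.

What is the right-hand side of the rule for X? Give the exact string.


Trying X => FF:
  Step 0: FX
  Step 1: FFF
  Step 2: FFF
Matches the given result.

Answer: FF


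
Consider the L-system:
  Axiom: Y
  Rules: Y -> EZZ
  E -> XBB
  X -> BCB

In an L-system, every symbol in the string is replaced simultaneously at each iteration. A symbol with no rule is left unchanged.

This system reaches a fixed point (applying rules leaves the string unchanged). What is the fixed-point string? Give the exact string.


Step 0: Y
Step 1: EZZ
Step 2: XBBZZ
Step 3: BCBBBZZ
Step 4: BCBBBZZ  (unchanged — fixed point at step 3)

Answer: BCBBBZZ


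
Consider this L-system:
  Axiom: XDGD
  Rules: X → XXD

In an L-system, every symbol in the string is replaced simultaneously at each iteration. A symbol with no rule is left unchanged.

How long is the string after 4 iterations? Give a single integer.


Step 0: length = 4
Step 1: length = 6
Step 2: length = 10
Step 3: length = 18
Step 4: length = 34

Answer: 34


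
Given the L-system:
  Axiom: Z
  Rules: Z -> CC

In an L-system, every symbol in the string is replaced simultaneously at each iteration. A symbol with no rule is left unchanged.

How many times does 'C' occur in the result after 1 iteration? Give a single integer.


Step 0: Z  (0 'C')
Step 1: CC  (2 'C')

Answer: 2


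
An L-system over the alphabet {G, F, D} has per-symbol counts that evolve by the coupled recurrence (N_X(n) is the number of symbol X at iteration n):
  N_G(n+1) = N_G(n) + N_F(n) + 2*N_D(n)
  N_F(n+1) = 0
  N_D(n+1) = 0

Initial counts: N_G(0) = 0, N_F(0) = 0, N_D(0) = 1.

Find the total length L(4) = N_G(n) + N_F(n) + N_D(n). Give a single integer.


Answer: 2

Derivation:
Step 0: N_G=0, N_F=0, N_D=1, L=1
Step 1: N_G=2, N_F=0, N_D=0, L=2
Step 2: N_G=2, N_F=0, N_D=0, L=2
Step 3: N_G=2, N_F=0, N_D=0, L=2
Step 4: N_G=2, N_F=0, N_D=0, L=2


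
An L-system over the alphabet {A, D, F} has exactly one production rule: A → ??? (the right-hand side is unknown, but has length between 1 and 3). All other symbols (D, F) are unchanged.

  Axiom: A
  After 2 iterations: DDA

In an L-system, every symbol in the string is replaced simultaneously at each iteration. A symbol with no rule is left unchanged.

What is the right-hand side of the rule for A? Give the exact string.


Trying A → DA:
  Step 0: A
  Step 1: DA
  Step 2: DDA
Matches the given result.

Answer: DA


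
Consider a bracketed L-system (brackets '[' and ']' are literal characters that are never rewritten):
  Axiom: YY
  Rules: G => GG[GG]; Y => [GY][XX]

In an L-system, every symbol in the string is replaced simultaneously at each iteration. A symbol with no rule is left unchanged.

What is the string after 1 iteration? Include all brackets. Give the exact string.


Answer: [GY][XX][GY][XX]

Derivation:
Step 0: YY
Step 1: [GY][XX][GY][XX]


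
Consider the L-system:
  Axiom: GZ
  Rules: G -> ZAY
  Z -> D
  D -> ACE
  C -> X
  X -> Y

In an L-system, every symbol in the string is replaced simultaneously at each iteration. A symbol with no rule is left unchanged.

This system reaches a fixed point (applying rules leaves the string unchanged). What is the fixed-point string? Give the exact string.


Answer: AYEAYAYE

Derivation:
Step 0: GZ
Step 1: ZAYD
Step 2: DAYACE
Step 3: ACEAYAXE
Step 4: AXEAYAYE
Step 5: AYEAYAYE
Step 6: AYEAYAYE  (unchanged — fixed point at step 5)


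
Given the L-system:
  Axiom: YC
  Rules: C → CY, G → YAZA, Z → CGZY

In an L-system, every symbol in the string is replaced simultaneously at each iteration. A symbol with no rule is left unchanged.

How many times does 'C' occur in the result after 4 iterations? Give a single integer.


Answer: 1

Derivation:
Step 0: YC  (1 'C')
Step 1: YCY  (1 'C')
Step 2: YCYY  (1 'C')
Step 3: YCYYY  (1 'C')
Step 4: YCYYYY  (1 'C')


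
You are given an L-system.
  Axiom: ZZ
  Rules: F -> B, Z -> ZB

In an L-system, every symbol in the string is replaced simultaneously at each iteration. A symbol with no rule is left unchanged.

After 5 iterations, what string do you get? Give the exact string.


Step 0: ZZ
Step 1: ZBZB
Step 2: ZBBZBB
Step 3: ZBBBZBBB
Step 4: ZBBBBZBBBB
Step 5: ZBBBBBZBBBBB

Answer: ZBBBBBZBBBBB


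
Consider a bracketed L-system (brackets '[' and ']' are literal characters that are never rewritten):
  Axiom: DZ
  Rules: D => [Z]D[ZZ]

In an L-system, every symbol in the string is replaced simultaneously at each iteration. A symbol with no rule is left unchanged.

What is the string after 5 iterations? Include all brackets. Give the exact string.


Step 0: DZ
Step 1: [Z]D[ZZ]Z
Step 2: [Z][Z]D[ZZ][ZZ]Z
Step 3: [Z][Z][Z]D[ZZ][ZZ][ZZ]Z
Step 4: [Z][Z][Z][Z]D[ZZ][ZZ][ZZ][ZZ]Z
Step 5: [Z][Z][Z][Z][Z]D[ZZ][ZZ][ZZ][ZZ][ZZ]Z

Answer: [Z][Z][Z][Z][Z]D[ZZ][ZZ][ZZ][ZZ][ZZ]Z


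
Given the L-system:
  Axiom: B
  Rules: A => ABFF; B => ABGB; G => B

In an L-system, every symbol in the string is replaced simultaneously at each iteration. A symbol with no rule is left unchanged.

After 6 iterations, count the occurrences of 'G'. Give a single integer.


Step 0: length=1, 'G' count=0
Step 1: length=4, 'G' count=1
Step 2: length=13, 'G' count=2
Step 3: length=40, 'G' count=6
Step 4: length=118, 'G' count=17
Step 5: length=343, 'G' count=49
Step 6: length=991, 'G' count=141
Final string: ABFFABGBFFABFFABGBBABGBFFABFFABGBFFABFFABGBBABGBABGBABFFABGBBABGBFFABFFABGBFFABFFABGBBABGBFFABFFABGBFFABFFABGBBABGBABGBABFFABGBBABGBABFFABGBBABGBABFFABGBFFABFFABGBBABGBABGBABFFABGBBABGBFFABFFABGBFFABFFABGBBABGBFFABFFABGBFFABFFABGBBABGBABGBABFFABGBBABGBFFABFFABGBFFABFFABGBBABGBFFABFFABGBFFABFFABGBBABGBABGBABFFABGBBABGBABFFABGBBABGBABFFABGBFFABFFABGBBABGBABGBABFFABGBBABGBABFFABGBFFABFFABGBBABGBABGBABFFABGBBABGBABFFABGBFFABFFABGBBABGBFFABFFABGBFFABFFABGBBABGBABGBABFFABGBBABGBABFFABGBBABGBABFFABGBFFABFFABGBBABGBABGBABFFABGBBABGBABFFABGBFFABFFABGBBABGBFFABFFABGBFFABFFABGBBABGBABGBABFFABGBBABGBABFFABGBBABGBABFFABGBFFABFFABGBBABGBABGBABFFABGBBABGBABFFABGBFFABFFABGBBABGBFFABFFABGBFFABFFABGBBABGBABGBABFFABGBBABGBFFABFFABGBFFABFFABGBBABGBFFABFFABGBFFABFFABGBBABGBABGBABFFABGBBABGBABFFABGBBABGBABFFABGBFFABFFABGBBABGBABGBABFFABGBBABGBABFFABGBFFABFFABGBBABGBABGBABFFABGBBABGBABFFABGBFFABFFABGBBABGBFFABFFABGBFFABFFABGBBABGBABGBABFFABGBBABGBABFFABGBBABGBABFFABGBFFABFFABGBBABGBABGBABFFABGBBABGB

Answer: 141


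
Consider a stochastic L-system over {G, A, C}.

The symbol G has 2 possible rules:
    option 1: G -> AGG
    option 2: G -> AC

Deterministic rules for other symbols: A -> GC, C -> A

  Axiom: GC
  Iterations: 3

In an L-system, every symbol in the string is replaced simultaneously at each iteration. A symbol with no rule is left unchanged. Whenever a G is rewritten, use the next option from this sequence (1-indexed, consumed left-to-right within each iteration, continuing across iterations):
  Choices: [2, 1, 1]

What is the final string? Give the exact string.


Step 0: GC
Step 1: ACA  (used choices [2])
Step 2: GCAGC  (used choices [])
Step 3: AGGAGCAGGA  (used choices [1, 1])

Answer: AGGAGCAGGA


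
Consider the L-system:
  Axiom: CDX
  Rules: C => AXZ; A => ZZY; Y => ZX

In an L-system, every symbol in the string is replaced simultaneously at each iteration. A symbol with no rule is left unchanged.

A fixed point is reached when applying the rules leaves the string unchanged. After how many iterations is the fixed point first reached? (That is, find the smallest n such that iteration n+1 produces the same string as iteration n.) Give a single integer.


Step 0: CDX
Step 1: AXZDX
Step 2: ZZYXZDX
Step 3: ZZZXXZDX
Step 4: ZZZXXZDX  (unchanged — fixed point at step 3)

Answer: 3


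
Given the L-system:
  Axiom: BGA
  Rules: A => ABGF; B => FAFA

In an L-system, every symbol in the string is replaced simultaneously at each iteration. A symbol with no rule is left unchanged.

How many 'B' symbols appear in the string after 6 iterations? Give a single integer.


Answer: 43

Derivation:
Step 0: BGA  (1 'B')
Step 1: FAFAGABGF  (1 'B')
Step 2: FABGFFABGFGABGFFAFAGF  (3 'B')
Step 3: FABGFFAFAGFFABGFFAFAGFGABGFFAFAGFFABGFFABGFGF  (5 'B')
Step 4: FABGFFAFAGFFABGFFABGFGFFABGFFAFAGFFABGFFABGFGFGABGFFAFAGFFABGFFABGFGFFABGFFAFAGFFABGFFAFAGFGF  (11 'B')
Step 5: FABGFFAFAGFFABGFFABGFGFFABGFFAFAGFFABGFFAFAGFGFFABGFFAFAGFFABGFFABGFGFFABGFFAFAGFFABGFFAFAGFGFGABGFFAFAGFFABGFFABGFGFFABGFFAFAGFFABGFFAFAGFGFFABGFFAFAGFFABGFFABGFGFFABGFFAFAGFFABGFFABGFGFGF  (21 'B')
Step 6: FABGFFAFAGFFABGFFABGFGFFABGFFAFAGFFABGFFAFAGFGFFABGFFAFAGFFABGFFABGFGFFABGFFAFAGFFABGFFABGFGFGFFABGFFAFAGFFABGFFABGFGFFABGFFAFAGFFABGFFAFAGFGFFABGFFAFAGFFABGFFABGFGFFABGFFAFAGFFABGFFABGFGFGFGABGFFAFAGFFABGFFABGFGFFABGFFAFAGFFABGFFAFAGFGFFABGFFAFAGFFABGFFABGFGFFABGFFAFAGFFABGFFABGFGFGFFABGFFAFAGFFABGFFABGFGFFABGFFAFAGFFABGFFAFAGFGFFABGFFAFAGFFABGFFABGFGFFABGFFAFAGFFABGFFAFAGFGFGF  (43 'B')


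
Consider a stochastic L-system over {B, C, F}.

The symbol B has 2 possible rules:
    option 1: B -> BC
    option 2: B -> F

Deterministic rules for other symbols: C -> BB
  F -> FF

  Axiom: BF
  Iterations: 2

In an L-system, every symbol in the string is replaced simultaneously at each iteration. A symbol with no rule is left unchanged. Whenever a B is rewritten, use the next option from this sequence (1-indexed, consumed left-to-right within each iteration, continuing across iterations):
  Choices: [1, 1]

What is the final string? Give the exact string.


Step 0: BF
Step 1: BCFF  (used choices [1])
Step 2: BCBBFFFF  (used choices [1])

Answer: BCBBFFFF


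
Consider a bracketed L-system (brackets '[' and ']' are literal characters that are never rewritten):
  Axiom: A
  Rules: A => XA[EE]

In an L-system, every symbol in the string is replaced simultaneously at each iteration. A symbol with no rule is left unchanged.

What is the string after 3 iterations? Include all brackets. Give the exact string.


Answer: XXXA[EE][EE][EE]

Derivation:
Step 0: A
Step 1: XA[EE]
Step 2: XXA[EE][EE]
Step 3: XXXA[EE][EE][EE]


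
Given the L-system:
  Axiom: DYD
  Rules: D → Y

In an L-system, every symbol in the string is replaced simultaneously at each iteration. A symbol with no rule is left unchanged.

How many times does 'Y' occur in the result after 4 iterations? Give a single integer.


Step 0: DYD  (1 'Y')
Step 1: YYY  (3 'Y')
Step 2: YYY  (3 'Y')
Step 3: YYY  (3 'Y')
Step 4: YYY  (3 'Y')

Answer: 3


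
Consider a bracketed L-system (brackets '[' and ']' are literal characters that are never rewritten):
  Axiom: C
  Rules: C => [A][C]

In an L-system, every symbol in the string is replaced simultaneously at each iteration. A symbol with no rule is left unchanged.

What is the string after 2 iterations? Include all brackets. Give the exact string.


Step 0: C
Step 1: [A][C]
Step 2: [A][[A][C]]

Answer: [A][[A][C]]


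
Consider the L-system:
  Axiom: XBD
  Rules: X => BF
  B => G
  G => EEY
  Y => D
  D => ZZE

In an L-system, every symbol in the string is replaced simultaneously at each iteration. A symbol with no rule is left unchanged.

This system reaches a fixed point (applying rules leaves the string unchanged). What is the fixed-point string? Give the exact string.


Step 0: XBD
Step 1: BFGZZE
Step 2: GFEEYZZE
Step 3: EEYFEEDZZE
Step 4: EEDFEEZZEZZE
Step 5: EEZZEFEEZZEZZE
Step 6: EEZZEFEEZZEZZE  (unchanged — fixed point at step 5)

Answer: EEZZEFEEZZEZZE


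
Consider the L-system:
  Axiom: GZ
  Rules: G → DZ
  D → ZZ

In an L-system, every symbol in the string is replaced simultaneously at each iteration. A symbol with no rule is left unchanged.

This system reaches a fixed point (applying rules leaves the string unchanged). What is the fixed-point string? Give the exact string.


Step 0: GZ
Step 1: DZZ
Step 2: ZZZZ
Step 3: ZZZZ  (unchanged — fixed point at step 2)

Answer: ZZZZ


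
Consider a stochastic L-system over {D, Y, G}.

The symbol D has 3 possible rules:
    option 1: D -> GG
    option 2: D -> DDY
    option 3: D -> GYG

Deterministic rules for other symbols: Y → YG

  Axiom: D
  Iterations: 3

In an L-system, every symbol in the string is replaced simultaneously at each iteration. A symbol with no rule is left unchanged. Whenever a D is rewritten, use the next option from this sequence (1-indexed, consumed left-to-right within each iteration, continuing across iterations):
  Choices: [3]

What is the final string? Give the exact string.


Step 0: D
Step 1: GYG  (used choices [3])
Step 2: GYGG  (used choices [])
Step 3: GYGGG  (used choices [])

Answer: GYGGG


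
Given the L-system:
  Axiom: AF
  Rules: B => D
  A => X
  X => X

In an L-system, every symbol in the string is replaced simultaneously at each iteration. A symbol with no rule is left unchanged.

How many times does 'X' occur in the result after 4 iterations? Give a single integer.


Step 0: AF  (0 'X')
Step 1: XF  (1 'X')
Step 2: XF  (1 'X')
Step 3: XF  (1 'X')
Step 4: XF  (1 'X')

Answer: 1


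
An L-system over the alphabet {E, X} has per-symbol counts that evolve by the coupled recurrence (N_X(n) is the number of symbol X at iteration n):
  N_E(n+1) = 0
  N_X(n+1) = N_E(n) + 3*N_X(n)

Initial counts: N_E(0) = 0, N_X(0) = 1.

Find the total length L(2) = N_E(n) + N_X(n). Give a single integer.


Step 0: N_E=0, N_X=1, L=1
Step 1: N_E=0, N_X=3, L=3
Step 2: N_E=0, N_X=9, L=9

Answer: 9


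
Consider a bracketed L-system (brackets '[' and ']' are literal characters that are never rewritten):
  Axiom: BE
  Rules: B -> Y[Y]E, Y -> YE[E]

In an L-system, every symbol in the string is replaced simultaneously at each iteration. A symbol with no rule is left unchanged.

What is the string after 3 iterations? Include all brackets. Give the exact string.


Step 0: BE
Step 1: Y[Y]EE
Step 2: YE[E][YE[E]]EE
Step 3: YE[E]E[E][YE[E]E[E]]EE

Answer: YE[E]E[E][YE[E]E[E]]EE


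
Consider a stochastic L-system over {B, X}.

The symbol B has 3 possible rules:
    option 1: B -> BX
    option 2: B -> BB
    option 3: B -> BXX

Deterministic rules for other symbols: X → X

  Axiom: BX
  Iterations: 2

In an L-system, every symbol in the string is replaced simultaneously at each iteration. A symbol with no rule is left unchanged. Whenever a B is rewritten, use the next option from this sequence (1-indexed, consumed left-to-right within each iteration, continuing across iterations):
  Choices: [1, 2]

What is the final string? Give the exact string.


Step 0: BX
Step 1: BXX  (used choices [1])
Step 2: BBXX  (used choices [2])

Answer: BBXX


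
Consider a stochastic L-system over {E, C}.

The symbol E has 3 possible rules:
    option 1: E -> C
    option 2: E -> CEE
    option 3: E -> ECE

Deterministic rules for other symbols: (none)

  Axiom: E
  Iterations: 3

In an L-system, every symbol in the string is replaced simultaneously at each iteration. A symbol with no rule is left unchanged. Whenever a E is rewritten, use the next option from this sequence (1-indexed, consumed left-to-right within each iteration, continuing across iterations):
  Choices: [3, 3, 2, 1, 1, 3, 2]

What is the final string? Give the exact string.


Answer: CCCCCECECEE

Derivation:
Step 0: E
Step 1: ECE  (used choices [3])
Step 2: ECECCEE  (used choices [3, 2])
Step 3: CCCCCECECEE  (used choices [1, 1, 3, 2])


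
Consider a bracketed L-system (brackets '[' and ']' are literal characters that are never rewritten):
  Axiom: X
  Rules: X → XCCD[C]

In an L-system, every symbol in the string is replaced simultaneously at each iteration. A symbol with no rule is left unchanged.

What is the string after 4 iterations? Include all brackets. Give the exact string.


Step 0: X
Step 1: XCCD[C]
Step 2: XCCD[C]CCD[C]
Step 3: XCCD[C]CCD[C]CCD[C]
Step 4: XCCD[C]CCD[C]CCD[C]CCD[C]

Answer: XCCD[C]CCD[C]CCD[C]CCD[C]


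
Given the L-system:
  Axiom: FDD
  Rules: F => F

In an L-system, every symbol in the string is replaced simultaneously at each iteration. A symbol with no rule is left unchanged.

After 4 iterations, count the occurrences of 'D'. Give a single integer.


Step 0: FDD  (2 'D')
Step 1: FDD  (2 'D')
Step 2: FDD  (2 'D')
Step 3: FDD  (2 'D')
Step 4: FDD  (2 'D')

Answer: 2


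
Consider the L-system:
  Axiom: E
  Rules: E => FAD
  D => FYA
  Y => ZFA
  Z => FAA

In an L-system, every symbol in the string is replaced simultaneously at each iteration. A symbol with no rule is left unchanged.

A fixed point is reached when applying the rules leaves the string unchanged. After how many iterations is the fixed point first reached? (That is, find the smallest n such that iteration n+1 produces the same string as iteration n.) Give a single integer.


Answer: 4

Derivation:
Step 0: E
Step 1: FAD
Step 2: FAFYA
Step 3: FAFZFAA
Step 4: FAFFAAFAA
Step 5: FAFFAAFAA  (unchanged — fixed point at step 4)


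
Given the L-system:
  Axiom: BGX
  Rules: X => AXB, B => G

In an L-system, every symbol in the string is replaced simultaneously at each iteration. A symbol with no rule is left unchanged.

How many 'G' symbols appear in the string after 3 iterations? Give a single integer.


Answer: 4

Derivation:
Step 0: BGX  (1 'G')
Step 1: GGAXB  (2 'G')
Step 2: GGAAXBG  (3 'G')
Step 3: GGAAAXBGG  (4 'G')


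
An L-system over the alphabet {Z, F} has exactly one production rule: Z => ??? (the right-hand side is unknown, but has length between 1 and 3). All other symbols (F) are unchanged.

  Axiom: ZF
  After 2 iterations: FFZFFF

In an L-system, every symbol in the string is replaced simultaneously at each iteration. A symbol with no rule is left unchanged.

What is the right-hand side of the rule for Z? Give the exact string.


Answer: FZF

Derivation:
Trying Z => FZF:
  Step 0: ZF
  Step 1: FZFF
  Step 2: FFZFFF
Matches the given result.
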